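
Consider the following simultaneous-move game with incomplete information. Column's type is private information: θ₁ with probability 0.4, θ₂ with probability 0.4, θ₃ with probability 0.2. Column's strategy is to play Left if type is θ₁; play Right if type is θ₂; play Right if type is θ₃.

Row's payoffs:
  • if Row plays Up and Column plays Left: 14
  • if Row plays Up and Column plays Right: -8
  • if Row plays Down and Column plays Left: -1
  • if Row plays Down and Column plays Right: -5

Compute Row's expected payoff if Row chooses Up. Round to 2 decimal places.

E[Up] = 0.4·14 + 0.4·(-8) + 0.2·(-8) = 5.6 + (-3.2) + (-1.6) = 0.8

0.80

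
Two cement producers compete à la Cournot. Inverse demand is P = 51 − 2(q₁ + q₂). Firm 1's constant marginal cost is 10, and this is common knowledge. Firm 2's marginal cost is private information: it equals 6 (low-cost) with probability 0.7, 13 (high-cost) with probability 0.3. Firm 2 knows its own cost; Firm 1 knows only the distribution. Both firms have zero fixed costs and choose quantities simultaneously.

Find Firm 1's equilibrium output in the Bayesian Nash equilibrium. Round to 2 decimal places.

6.52

Type-c best response for Firm 2: q₂(c) = (51 − c)/4 − q₁/2.
Firm 1 maximizes expected profit; its first-order condition is 51 − 4q₁ − 2E[q₂] − 10 = 0.
Substituting E[q₂] and solving: E[c₂] = 8.1, so q₁ = (51 − 2·10 + 8.1)/6 = 6.51667.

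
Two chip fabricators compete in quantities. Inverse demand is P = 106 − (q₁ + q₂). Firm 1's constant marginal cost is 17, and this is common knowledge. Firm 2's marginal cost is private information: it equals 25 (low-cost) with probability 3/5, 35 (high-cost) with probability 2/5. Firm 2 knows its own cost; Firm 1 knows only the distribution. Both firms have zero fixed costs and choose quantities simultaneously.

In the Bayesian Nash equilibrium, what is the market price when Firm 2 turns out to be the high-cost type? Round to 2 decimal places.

Type-c best response for Firm 2: q₂(c) = (106 − c)/2 − q₁/2.
Firm 1 maximizes expected profit; its first-order condition is 106 − 2q₁ − E[q₂] − 17 = 0.
Substituting E[q₂] and solving: E[c₂] = 29, so q₁ = (106 − 2·17 + 29)/3 = 33.6667.
q₂(high-cost) = 18.6667, so P = 106 − (33.6667 + 18.6667) = 53.6667.

53.67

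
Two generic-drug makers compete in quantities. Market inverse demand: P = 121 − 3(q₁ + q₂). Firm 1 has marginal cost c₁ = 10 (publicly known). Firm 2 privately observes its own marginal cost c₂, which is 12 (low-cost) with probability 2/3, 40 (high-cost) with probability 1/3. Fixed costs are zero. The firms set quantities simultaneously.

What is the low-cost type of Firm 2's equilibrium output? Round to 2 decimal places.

11.37

Type-c best response for Firm 2: q₂(c) = (121 − c)/6 − q₁/2.
Firm 1 maximizes expected profit; its first-order condition is 121 − 6q₁ − 3E[q₂] − 10 = 0.
Substituting E[q₂] and solving: E[c₂] = 21.3333, so q₁ = (121 − 2·10 + 21.3333)/9 = 13.5926.
q₂(low-cost) = (121 − 12 − 3·13.5926)/6 = 11.3704.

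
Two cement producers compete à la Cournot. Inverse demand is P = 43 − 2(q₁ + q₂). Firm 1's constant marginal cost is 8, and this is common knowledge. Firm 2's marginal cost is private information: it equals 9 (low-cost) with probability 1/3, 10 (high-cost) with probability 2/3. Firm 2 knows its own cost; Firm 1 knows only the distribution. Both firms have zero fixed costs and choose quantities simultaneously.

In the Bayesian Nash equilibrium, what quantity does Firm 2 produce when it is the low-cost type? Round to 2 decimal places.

5.44

Each type of Firm 2 best-responds to q₁; Firm 1 best-responds to the expected q₂ over Firm 2's types.
Firm 2 with cost c maximizes (43 − 2(q₁+q₂) − c)·q₂, giving q₂(c) = (43 − c − 2q₁)/4.
E[c₂] = 1/3·9 + 2/3·10 = 9.66667
Firm 1's FOC against E[q₂] yields q₁ = (43 − 2·8 + E[c₂])/6 = (43 − 16 + 9.66667)/6 = 6.11111.
q₂(low-cost) = (43 − 9 − 2·6.11111)/4 = 5.44444.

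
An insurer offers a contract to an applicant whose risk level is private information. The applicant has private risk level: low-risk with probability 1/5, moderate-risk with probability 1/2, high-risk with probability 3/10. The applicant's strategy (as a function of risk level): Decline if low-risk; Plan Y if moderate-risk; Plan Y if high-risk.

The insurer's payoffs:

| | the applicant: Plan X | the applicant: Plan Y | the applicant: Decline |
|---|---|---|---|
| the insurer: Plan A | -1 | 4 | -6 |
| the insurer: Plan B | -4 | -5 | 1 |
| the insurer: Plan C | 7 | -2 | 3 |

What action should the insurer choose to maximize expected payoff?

E[Plan A] = 1/5·(-6) + 1/2·(4) + 3/10·(4) = 2
E[Plan B] = 1/5·(1) + 1/2·(-5) + 3/10·(-5) = -19/5
E[Plan C] = 1/5·(3) + 1/2·(-2) + 3/10·(-2) = -1
Best response: Plan A (2 is the largest).

Plan A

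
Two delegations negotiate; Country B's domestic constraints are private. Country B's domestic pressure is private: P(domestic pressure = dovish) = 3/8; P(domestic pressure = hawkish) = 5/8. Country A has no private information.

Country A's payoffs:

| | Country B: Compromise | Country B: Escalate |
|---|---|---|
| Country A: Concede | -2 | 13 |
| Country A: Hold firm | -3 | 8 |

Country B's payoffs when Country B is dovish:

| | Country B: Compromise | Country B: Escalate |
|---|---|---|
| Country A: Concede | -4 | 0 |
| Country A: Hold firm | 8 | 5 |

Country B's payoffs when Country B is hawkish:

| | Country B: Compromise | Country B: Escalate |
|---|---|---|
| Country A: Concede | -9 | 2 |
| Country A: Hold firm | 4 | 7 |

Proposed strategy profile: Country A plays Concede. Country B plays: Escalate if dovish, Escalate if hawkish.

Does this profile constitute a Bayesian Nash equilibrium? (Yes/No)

Yes

Country A plays Concede: E[Concede] = 3/8·(13) + 5/8·(13) = 13; E[Hold firm] = 8. Best-responding. ✓
Country B (domestic pressure dovish), facing Concede: Compromise gives -4, Escalate gives 0. Proposed Escalate is best. ✓
Country B (domestic pressure hawkish), facing Concede: Compromise gives -9, Escalate gives 2. Proposed Escalate is best. ✓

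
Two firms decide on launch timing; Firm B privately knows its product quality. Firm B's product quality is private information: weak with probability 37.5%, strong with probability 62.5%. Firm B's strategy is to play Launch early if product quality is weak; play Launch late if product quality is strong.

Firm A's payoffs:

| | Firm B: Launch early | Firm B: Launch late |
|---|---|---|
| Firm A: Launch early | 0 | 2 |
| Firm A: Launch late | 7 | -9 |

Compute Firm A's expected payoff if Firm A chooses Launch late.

E[Launch late] = 0.375·7 + 0.625·(-9) = 2.625 + (-5.625) = -3

-3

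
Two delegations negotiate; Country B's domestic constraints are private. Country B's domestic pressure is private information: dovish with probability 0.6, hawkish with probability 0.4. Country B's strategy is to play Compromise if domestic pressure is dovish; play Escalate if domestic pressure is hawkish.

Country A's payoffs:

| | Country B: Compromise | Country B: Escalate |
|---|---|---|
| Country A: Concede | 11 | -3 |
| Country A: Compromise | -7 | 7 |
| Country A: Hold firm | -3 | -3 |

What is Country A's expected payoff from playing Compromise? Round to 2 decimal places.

E[Compromise] = 0.6·(-7) + 0.4·7 = (-4.2) + 2.8 = -1.4

-1.40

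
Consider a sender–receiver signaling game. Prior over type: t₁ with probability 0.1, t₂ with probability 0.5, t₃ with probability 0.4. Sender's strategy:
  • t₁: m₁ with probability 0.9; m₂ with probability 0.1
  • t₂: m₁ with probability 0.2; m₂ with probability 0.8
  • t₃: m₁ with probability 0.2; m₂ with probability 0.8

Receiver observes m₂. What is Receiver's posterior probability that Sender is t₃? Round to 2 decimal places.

Apply Bayes' rule using the sender's strategy as the likelihood.
P(m₂) = 0.1·0.1 + 0.5·0.8 + 0.4·0.8 = 0.73
P(t₃ | m₂) = (0.4·0.8) / 0.73 = 0.32 / 0.73 = 0.438356

0.44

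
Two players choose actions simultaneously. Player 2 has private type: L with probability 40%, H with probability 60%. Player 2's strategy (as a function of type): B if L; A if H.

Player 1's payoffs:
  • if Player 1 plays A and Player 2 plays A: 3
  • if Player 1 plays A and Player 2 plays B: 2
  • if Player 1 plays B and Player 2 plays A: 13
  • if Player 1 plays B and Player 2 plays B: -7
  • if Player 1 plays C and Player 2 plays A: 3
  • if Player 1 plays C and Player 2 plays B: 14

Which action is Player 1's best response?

C

E[A] = 0.4·(2) + 0.6·(3) = 2.6
E[B] = 0.4·(-7) + 0.6·(13) = 5
E[C] = 0.4·(14) + 0.6·(3) = 7.4
Best response: C (7.4 is the largest).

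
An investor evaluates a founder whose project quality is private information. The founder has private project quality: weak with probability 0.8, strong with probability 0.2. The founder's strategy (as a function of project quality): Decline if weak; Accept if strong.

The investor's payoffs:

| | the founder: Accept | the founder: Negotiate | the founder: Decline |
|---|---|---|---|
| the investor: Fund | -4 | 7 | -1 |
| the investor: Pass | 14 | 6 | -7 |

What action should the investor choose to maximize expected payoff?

Fund

E[Fund] = 0.8·(-1) + 0.2·(-4) = -1.6
E[Pass] = 0.8·(-7) + 0.2·(14) = -2.8
Best response: Fund (-1.6 is the largest).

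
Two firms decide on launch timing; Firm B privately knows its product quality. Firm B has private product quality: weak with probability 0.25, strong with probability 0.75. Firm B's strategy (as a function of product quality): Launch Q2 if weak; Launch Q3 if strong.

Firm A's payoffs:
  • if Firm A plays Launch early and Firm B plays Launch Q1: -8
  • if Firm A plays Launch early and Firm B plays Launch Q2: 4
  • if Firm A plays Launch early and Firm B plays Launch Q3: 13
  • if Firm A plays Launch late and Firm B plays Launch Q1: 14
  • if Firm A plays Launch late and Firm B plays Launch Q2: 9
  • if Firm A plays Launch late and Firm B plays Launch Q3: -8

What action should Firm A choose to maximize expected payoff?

Launch early

Compute Firm A's expected payoff for each action, taking the expectation over Firm B's type.
E[Launch early] = 0.25·(4) + 0.75·(13) = 10.75
E[Launch late] = 0.25·(9) + 0.75·(-8) = -3.75
Best response: Launch early (10.75 is the largest).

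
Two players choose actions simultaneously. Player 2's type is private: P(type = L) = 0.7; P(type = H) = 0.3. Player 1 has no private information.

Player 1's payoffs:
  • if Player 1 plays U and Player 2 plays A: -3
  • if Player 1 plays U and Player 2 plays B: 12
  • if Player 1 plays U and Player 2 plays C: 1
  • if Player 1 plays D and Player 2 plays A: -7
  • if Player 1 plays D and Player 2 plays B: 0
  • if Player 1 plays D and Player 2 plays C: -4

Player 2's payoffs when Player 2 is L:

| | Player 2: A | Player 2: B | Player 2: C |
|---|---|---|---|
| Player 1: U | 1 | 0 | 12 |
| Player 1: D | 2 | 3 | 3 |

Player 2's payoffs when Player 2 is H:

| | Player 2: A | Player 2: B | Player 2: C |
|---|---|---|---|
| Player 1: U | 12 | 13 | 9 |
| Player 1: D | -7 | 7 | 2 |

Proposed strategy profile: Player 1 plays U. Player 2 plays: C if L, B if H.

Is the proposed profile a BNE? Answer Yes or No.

Yes

Player 1 plays U: E[U] = 0.7·(1) + 0.3·(12) = 4.3; E[D] = -2.8. Best-responding. ✓
Player 2 (type L), facing U: A gives 1, B gives 0, C gives 12. Proposed C is best. ✓
Player 2 (type H), facing U: A gives 12, B gives 13, C gives 9. Proposed B is best. ✓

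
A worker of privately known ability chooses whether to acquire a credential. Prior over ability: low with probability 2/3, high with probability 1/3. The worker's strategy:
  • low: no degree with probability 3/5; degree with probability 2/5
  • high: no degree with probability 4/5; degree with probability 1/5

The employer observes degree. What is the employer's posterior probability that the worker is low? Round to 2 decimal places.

Apply Bayes' rule using the sender's strategy as the likelihood.
P(degree) = (2/3)·(2/5) + (1/3)·(1/5) = 1/3
P(low | degree) = ((2/3)·(2/5)) / (1/3) = (4/15) / (1/3) = 4/5

0.80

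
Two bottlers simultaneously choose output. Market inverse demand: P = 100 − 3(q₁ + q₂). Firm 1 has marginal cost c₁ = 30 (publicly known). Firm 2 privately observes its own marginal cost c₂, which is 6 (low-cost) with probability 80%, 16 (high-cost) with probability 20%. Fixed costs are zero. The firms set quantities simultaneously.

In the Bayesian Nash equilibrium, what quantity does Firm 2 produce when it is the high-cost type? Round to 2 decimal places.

11.33

Type-c best response for Firm 2: q₂(c) = (100 − c)/6 − q₁/2.
Firm 1 maximizes expected profit; its first-order condition is 100 − 6q₁ − 3E[q₂] − 30 = 0.
Substituting E[q₂] and solving: E[c₂] = 8, so q₁ = (100 − 2·30 + 8)/9 = 5.33333.
q₂(high-cost) = (100 − 16 − 3·5.33333)/6 = 11.3333.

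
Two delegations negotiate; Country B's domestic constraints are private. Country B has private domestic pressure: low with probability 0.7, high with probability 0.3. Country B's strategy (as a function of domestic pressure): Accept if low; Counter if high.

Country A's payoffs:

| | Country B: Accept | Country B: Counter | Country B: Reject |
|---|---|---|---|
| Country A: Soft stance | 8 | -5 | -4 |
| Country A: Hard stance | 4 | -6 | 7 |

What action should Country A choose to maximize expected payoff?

Soft stance

E[Soft stance] = 0.7·(8) + 0.3·(-5) = 4.1
E[Hard stance] = 0.7·(4) + 0.3·(-6) = 1
Best response: Soft stance (4.1 is the largest).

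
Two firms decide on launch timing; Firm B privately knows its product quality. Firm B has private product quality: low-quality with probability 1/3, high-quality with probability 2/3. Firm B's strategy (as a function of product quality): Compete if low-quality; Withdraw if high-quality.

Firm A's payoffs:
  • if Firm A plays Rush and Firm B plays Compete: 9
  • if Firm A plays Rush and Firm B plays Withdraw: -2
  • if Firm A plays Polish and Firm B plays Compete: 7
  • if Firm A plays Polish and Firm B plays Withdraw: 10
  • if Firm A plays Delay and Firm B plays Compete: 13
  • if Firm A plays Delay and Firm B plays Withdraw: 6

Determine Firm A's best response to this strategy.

E[Rush] = 1/3·(9) + 2/3·(-2) = 5/3
E[Polish] = 1/3·(7) + 2/3·(10) = 9
E[Delay] = 1/3·(13) + 2/3·(6) = 25/3
Best response: Polish (9 is the largest).

Polish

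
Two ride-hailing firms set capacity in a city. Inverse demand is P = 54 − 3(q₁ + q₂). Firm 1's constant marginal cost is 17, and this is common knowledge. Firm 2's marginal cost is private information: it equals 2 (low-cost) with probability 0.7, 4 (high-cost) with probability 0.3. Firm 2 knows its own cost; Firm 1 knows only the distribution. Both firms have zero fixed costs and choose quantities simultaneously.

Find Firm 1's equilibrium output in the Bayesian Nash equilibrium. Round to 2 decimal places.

Type-c best response for Firm 2: q₂(c) = (54 − c)/6 − q₁/2.
Firm 1 maximizes expected profit; its first-order condition is 54 − 6q₁ − 3E[q₂] − 17 = 0.
Substituting E[q₂] and solving: E[c₂] = 2.6, so q₁ = (54 − 2·17 + 2.6)/9 = 2.51111.

2.51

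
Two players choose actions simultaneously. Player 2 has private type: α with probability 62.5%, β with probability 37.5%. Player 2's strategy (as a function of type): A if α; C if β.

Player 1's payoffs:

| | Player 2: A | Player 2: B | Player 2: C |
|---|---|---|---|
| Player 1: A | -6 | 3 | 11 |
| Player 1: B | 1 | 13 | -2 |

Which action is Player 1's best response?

A

E[A] = 0.625·(-6) + 0.375·(11) = 0.375
E[B] = 0.625·(1) + 0.375·(-2) = -0.125
Best response: A (0.375 is the largest).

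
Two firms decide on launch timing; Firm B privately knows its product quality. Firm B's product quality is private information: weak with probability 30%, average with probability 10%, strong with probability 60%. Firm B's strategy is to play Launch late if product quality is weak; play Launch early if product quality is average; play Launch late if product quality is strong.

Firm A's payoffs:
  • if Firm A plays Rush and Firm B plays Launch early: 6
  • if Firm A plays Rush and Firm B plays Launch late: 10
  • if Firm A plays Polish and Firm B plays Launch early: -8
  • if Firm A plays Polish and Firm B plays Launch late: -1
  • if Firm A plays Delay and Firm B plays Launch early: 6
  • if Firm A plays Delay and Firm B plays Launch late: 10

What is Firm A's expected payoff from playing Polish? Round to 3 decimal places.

-1.700

E[Polish] = 0.3·(-1) + 0.1·(-8) + 0.6·(-1) = (-0.3) + (-0.8) + (-0.6) = -1.7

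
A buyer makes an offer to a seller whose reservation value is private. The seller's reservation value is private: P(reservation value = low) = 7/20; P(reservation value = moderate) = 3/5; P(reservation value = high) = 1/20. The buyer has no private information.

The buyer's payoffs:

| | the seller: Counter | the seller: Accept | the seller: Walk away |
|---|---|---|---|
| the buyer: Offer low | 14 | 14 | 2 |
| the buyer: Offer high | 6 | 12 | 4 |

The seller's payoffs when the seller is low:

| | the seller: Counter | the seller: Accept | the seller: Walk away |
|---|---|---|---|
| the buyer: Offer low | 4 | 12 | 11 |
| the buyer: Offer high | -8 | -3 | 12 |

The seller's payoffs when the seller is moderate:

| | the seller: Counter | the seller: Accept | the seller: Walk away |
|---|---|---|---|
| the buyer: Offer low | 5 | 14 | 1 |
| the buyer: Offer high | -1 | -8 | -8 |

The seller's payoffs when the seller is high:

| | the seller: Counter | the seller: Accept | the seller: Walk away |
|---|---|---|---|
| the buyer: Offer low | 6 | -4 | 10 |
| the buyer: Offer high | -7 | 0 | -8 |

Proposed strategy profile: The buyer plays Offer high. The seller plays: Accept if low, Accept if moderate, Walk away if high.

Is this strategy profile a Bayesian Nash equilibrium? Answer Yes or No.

No

A profile is a BNE iff every type of every player is best-responding given beliefs about the other side.
The buyer plays Offer high: E[Offer high] = 7/20·(12) + 3/5·(12) + 1/20·(4) = 58/5; E[Offer low] = 67/5. Not best-responding. ✗
The seller (reservation value low), facing Offer high: Counter gives -8, Accept gives -3, Walk away gives 12. Proposed Accept is not best — profitable deviation exists. ✗
The seller (reservation value moderate), facing Offer high: Counter gives -1, Accept gives -8, Walk away gives -8. Proposed Accept is not best — profitable deviation exists. ✗
The seller (reservation value high), facing Offer high: Counter gives -7, Accept gives 0, Walk away gives -8. Proposed Walk away is not best — profitable deviation exists. ✗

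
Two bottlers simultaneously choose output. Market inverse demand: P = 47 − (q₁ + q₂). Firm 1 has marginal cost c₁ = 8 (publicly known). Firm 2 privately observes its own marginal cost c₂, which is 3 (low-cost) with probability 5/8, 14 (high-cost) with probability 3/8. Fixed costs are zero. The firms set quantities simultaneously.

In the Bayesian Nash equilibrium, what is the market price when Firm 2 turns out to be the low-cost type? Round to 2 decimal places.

18.65

Each type of Firm 2 best-responds to q₁; Firm 1 best-responds to the expected q₂ over Firm 2's types.
Firm 2 with cost c maximizes (47 − (q₁+q₂) − c)·q₂, giving q₂(c) = (47 − c − q₁)/2.
E[c₂] = 5/8·3 + 3/8·14 = 7.125
Firm 1's FOC against E[q₂] yields q₁ = (47 − 2·8 + E[c₂])/3 = (47 − 16 + 7.125)/3 = 12.7083.
q₂(low-cost) = 15.6458, so P = 47 − (12.7083 + 15.6458) = 18.6458.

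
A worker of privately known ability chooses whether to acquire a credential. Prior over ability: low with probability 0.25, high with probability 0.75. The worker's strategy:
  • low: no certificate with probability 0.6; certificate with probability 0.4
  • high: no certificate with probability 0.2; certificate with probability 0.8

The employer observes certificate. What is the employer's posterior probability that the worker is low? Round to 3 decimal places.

0.143

P(certificate) = 0.25·0.4 + 0.75·0.8 = 0.7
P(low | certificate) = (0.25·0.4) / 0.7 = 0.1 / 0.7 = 0.142857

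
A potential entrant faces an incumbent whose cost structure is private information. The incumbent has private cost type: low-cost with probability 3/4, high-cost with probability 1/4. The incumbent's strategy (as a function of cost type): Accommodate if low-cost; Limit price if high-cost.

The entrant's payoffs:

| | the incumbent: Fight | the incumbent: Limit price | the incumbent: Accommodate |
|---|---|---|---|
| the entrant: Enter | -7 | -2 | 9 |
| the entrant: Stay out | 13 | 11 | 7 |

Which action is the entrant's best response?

Compute the entrant's expected payoff for each action, taking the expectation over the incumbent's type.
E[Enter] = 3/4·(9) + 1/4·(-2) = 25/4
E[Stay out] = 3/4·(7) + 1/4·(11) = 8
Best response: Stay out (8 is the largest).

Stay out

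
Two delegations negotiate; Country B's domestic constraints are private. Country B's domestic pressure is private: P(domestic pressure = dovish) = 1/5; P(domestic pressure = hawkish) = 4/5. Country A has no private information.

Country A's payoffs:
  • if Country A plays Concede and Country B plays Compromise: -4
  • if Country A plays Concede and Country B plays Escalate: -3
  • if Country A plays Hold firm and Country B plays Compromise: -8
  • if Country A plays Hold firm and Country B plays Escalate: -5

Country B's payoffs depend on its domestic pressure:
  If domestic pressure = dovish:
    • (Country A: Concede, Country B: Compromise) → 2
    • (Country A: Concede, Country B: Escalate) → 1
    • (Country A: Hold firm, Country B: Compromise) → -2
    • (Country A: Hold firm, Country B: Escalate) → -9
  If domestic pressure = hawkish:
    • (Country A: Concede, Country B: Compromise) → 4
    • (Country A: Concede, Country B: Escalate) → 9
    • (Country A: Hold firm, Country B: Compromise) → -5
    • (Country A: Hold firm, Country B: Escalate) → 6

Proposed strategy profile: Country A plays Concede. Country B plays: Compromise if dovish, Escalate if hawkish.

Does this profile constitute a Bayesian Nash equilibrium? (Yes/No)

Country A plays Concede: E[Concede] = 1/5·(-4) + 4/5·(-3) = -16/5; E[Hold firm] = -28/5. Best-responding. ✓
Country B (domestic pressure dovish), facing Concede: Compromise gives 2, Escalate gives 1. Proposed Compromise is best. ✓
Country B (domestic pressure hawkish), facing Concede: Compromise gives 4, Escalate gives 9. Proposed Escalate is best. ✓

Yes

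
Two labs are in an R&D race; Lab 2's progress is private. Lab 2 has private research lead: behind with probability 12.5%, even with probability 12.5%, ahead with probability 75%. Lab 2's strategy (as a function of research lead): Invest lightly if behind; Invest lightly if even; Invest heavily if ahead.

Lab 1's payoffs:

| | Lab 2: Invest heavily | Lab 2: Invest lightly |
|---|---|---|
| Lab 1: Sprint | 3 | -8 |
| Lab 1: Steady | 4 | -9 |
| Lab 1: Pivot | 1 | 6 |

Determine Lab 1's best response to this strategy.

Compute Lab 1's expected payoff for each action, taking the expectation over Lab 2's type.
E[Sprint] = 0.125·(-8) + 0.125·(-8) + 0.75·(3) = 0.25
E[Steady] = 0.125·(-9) + 0.125·(-9) + 0.75·(4) = 0.75
E[Pivot] = 0.125·(6) + 0.125·(6) + 0.75·(1) = 2.25
Best response: Pivot (2.25 is the largest).

Pivot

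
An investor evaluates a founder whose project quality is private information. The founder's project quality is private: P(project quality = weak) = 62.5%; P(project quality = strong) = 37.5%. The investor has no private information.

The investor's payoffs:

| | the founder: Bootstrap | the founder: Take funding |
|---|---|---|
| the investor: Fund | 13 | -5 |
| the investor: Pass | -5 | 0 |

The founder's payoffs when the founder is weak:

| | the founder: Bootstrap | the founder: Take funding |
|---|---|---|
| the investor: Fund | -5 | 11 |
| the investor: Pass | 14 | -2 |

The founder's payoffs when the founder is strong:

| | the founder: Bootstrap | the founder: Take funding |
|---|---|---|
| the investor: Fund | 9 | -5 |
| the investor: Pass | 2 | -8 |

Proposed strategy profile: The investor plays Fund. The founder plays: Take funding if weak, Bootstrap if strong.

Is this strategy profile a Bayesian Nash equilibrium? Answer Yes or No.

The investor plays Fund: E[Fund] = 0.625·(-5) + 0.375·(13) = 1.75; E[Pass] = -1.875. Best-responding. ✓
The founder (project quality weak), facing Fund: Bootstrap gives -5, Take funding gives 11. Proposed Take funding is best. ✓
The founder (project quality strong), facing Fund: Bootstrap gives 9, Take funding gives -5. Proposed Bootstrap is best. ✓

Yes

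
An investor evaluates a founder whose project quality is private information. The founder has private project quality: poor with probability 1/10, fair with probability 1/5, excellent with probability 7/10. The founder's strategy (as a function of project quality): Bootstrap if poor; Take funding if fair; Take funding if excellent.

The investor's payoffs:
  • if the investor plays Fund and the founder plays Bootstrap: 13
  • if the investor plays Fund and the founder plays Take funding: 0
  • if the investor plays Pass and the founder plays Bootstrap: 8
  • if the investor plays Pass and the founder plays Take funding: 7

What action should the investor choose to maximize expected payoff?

Pass

Compute the investor's expected payoff for each action, taking the expectation over the founder's type.
E[Fund] = 1/10·(13) + 1/5·(0) + 7/10·(0) = 13/10
E[Pass] = 1/10·(8) + 1/5·(7) + 7/10·(7) = 71/10
Best response: Pass (71/10 is the largest).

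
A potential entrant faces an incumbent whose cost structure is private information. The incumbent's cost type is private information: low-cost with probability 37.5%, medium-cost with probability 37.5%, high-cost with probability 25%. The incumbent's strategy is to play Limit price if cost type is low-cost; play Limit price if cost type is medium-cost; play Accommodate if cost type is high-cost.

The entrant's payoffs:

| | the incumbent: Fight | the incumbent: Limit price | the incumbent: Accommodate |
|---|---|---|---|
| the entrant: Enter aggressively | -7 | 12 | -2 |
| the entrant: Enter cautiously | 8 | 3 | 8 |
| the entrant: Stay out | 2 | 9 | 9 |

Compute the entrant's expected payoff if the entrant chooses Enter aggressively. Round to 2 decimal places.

8.50

E[Enter aggressively] = 0.375·12 + 0.375·12 + 0.25·(-2) = 4.5 + 4.5 + (-0.5) = 8.5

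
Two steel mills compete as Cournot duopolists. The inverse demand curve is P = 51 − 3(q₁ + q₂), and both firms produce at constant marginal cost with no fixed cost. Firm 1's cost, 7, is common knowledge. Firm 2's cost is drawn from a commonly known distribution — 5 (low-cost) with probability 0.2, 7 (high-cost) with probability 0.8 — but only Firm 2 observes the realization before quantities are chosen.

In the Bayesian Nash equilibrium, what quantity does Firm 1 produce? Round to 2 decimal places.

4.84

Firm 2 with cost c maximizes (51 − 3(q₁+q₂) − c)·q₂, giving q₂(c) = (51 − c − 3q₁)/6.
E[c₂] = 0.2·5 + 0.8·7 = 6.6
Firm 1's FOC against E[q₂] yields q₁ = (51 − 2·7 + E[c₂])/9 = (51 − 14 + 6.6)/9 = 4.84444.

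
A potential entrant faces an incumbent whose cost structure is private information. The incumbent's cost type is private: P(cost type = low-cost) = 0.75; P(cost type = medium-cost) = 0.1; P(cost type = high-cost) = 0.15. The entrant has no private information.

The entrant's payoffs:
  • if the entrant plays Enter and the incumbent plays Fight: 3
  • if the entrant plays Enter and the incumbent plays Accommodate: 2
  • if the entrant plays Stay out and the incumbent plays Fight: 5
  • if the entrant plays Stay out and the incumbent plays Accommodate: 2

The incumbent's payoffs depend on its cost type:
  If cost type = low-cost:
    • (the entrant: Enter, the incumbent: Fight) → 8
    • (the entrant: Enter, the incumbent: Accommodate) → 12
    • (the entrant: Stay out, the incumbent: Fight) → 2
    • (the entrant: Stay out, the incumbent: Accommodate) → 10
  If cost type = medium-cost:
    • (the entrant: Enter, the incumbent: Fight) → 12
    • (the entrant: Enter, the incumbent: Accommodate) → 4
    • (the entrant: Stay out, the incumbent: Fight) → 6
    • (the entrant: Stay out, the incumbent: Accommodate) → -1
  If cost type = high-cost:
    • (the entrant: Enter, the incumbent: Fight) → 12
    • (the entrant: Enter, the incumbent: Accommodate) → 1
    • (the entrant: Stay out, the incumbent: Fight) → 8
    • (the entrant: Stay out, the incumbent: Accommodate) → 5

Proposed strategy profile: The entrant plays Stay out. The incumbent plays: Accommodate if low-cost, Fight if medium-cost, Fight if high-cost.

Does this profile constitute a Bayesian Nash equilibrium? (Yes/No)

Yes

The entrant plays Stay out: E[Stay out] = 0.75·(2) + 0.1·(5) + 0.15·(5) = 2.75; E[Enter] = 2.25. Best-responding. ✓
The incumbent (cost type low-cost), facing Stay out: Fight gives 2, Accommodate gives 10. Proposed Accommodate is best. ✓
The incumbent (cost type medium-cost), facing Stay out: Fight gives 6, Accommodate gives -1. Proposed Fight is best. ✓
The incumbent (cost type high-cost), facing Stay out: Fight gives 8, Accommodate gives 5. Proposed Fight is best. ✓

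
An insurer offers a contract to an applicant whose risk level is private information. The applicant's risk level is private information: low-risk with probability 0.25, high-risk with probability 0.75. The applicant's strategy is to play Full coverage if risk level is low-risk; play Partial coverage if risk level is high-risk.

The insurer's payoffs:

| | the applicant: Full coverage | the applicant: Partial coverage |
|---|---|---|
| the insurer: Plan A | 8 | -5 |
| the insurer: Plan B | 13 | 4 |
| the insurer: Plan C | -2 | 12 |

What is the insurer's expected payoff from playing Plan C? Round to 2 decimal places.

Take the expectation over the applicant's risk level, weighting each type's action by its prior probability.
E[Plan C] = 0.25·(-2) + 0.75·12 = (-0.5) + 9 = 8.5

8.50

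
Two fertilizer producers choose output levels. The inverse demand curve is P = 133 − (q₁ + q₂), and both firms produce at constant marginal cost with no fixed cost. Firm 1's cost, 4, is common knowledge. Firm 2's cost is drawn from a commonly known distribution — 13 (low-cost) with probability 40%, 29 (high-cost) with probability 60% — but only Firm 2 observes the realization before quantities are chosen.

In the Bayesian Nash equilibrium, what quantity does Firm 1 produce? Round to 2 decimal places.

Firm 2 with cost c maximizes (133 − (q₁+q₂) − c)·q₂, giving q₂(c) = (133 − c − q₁)/2.
E[c₂] = 0.4·13 + 0.6·29 = 22.6
Firm 1's FOC against E[q₂] yields q₁ = (133 − 2·4 + E[c₂])/3 = (133 − 8 + 22.6)/3 = 49.2.

49.20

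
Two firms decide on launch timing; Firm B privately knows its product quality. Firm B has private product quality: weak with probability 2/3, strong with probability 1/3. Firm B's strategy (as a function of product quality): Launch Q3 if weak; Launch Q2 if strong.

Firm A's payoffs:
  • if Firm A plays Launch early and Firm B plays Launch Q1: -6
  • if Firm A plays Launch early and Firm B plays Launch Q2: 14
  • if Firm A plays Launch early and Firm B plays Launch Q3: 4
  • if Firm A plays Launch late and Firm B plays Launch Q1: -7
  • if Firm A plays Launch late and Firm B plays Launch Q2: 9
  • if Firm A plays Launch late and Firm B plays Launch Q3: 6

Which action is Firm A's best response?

Launch early

E[Launch early] = 2/3·(4) + 1/3·(14) = 22/3
E[Launch late] = 2/3·(6) + 1/3·(9) = 7
Best response: Launch early (22/3 is the largest).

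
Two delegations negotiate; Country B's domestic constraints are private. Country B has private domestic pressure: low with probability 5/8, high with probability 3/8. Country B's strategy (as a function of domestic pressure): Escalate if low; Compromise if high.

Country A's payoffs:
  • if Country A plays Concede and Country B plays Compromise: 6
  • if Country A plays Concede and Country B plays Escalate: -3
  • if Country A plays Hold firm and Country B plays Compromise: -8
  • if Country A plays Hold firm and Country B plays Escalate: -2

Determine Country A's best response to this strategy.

Concede

Compute Country A's expected payoff for each action, taking the expectation over Country B's type.
E[Concede] = 5/8·(-3) + 3/8·(6) = 3/8
E[Hold firm] = 5/8·(-2) + 3/8·(-8) = -17/4
Best response: Concede (3/8 is the largest).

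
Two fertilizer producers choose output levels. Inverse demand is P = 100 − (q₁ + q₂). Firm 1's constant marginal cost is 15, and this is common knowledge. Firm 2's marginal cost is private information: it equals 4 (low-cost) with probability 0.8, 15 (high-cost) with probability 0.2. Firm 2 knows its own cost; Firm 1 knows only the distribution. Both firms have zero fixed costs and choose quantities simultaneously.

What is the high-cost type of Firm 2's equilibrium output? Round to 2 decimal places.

29.80

Type-c best response for Firm 2: q₂(c) = (100 − c)/2 − q₁/2.
Firm 1 maximizes expected profit; its first-order condition is 100 − 2q₁ − E[q₂] − 15 = 0.
Substituting E[q₂] and solving: E[c₂] = 6.2, so q₁ = (100 − 2·15 + 6.2)/3 = 25.4.
q₂(high-cost) = (100 − 15 − 25.4)/2 = 29.8.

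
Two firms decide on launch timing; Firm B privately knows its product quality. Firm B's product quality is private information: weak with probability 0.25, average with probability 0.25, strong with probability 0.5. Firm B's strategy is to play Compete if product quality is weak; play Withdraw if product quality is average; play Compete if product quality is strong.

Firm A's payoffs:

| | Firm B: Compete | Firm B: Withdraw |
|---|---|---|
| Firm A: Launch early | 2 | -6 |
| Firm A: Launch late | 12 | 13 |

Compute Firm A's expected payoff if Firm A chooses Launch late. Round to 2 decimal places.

Take the expectation over Firm B's product quality, weighting each type's action by its prior probability.
E[Launch late] = 0.25·12 + 0.25·13 + 0.5·12 = 3 + 3.25 + 6 = 12.25

12.25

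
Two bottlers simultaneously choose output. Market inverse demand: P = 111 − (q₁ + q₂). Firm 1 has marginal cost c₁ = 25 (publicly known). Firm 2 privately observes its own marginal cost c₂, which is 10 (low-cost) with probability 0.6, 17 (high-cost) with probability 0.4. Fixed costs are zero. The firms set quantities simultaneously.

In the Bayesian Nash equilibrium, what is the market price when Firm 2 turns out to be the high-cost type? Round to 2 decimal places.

51.70

Firm 2 with cost c maximizes (111 − (q₁+q₂) − c)·q₂, giving q₂(c) = (111 − c − q₁)/2.
E[c₂] = 0.6·10 + 0.4·17 = 12.8
Firm 1's FOC against E[q₂] yields q₁ = (111 − 2·25 + E[c₂])/3 = (111 − 50 + 12.8)/3 = 24.6.
q₂(high-cost) = 34.7, so P = 111 − (24.6 + 34.7) = 51.7.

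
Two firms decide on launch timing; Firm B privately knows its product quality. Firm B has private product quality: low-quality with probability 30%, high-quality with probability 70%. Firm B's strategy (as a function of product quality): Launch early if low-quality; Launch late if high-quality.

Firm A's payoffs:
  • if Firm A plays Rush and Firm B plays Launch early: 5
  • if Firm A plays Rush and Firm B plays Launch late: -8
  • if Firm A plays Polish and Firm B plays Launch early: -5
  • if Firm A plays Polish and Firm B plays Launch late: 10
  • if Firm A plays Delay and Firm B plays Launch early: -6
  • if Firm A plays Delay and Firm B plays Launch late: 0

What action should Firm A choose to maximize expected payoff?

Compute Firm A's expected payoff for each action, taking the expectation over Firm B's type.
E[Rush] = 0.3·(5) + 0.7·(-8) = -4.1
E[Polish] = 0.3·(-5) + 0.7·(10) = 5.5
E[Delay] = 0.3·(-6) + 0.7·(0) = -1.8
Best response: Polish (5.5 is the largest).

Polish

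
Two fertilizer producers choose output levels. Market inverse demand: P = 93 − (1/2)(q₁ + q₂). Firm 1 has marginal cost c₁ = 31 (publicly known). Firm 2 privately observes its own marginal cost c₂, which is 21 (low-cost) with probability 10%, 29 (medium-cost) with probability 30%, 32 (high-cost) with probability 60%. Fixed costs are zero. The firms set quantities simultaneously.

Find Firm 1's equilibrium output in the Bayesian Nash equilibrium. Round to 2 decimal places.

Firm 2 with cost c maximizes (93 − (1/2)(q₁+q₂) − c)·q₂, giving q₂(c) = (93 − c − (1/2)q₁).
E[c₂] = 0.1·21 + 0.3·29 + 0.6·32 = 30
Firm 1's FOC against E[q₂] yields q₁ = (93 − 2·31 + E[c₂])/(3/2) = (93 − 62 + 30)/(3/2) = 40.6667.

40.67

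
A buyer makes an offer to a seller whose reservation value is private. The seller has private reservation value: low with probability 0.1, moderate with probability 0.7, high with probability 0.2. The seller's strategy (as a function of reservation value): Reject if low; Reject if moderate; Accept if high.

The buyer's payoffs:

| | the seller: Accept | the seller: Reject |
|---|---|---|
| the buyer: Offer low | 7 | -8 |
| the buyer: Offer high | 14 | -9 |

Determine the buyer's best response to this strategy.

Offer high

Compute the buyer's expected payoff for each action, taking the expectation over the seller's type.
E[Offer low] = 0.1·(-8) + 0.7·(-8) + 0.2·(7) = -5
E[Offer high] = 0.1·(-9) + 0.7·(-9) + 0.2·(14) = -4.4
Best response: Offer high (-4.4 is the largest).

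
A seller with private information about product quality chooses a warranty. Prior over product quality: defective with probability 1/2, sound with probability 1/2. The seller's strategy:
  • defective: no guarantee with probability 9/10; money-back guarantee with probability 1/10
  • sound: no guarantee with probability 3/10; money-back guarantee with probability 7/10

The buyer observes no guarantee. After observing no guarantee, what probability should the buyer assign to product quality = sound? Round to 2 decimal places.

0.25

Apply Bayes' rule using the sender's strategy as the likelihood.
P(no guarantee) = (1/2)·(9/10) + (1/2)·(3/10) = 3/5
P(sound | no guarantee) = ((1/2)·(3/10)) / (3/5) = (3/20) / (3/5) = 1/4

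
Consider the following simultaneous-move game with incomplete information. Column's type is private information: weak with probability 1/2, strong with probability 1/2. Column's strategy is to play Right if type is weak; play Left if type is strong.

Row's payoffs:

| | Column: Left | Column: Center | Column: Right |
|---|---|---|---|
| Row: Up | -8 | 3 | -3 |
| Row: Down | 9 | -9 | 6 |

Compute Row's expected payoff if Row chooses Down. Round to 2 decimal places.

E[Down] = 1/2·6 + 1/2·9 = 3 + 9/2 = 15/2

7.50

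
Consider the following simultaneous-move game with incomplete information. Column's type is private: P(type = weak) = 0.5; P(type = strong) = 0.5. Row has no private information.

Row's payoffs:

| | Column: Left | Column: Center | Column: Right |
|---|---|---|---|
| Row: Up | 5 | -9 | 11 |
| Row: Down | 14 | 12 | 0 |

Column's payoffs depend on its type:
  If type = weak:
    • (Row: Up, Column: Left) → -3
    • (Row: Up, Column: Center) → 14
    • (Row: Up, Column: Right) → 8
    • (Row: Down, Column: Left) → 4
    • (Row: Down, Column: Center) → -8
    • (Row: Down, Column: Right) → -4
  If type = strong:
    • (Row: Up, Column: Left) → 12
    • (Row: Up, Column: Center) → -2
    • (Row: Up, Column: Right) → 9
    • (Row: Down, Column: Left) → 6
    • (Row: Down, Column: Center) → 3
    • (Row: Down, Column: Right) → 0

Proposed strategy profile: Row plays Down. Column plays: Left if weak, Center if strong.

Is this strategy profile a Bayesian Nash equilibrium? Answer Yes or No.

No

A profile is a BNE iff every type of every player is best-responding given beliefs about the other side.
Row plays Down: E[Down] = 0.5·(14) + 0.5·(12) = 13; E[Up] = -2. Best-responding. ✓
Column (type weak), facing Down: Left gives 4, Center gives -8, Right gives -4. Proposed Left is best. ✓
Column (type strong), facing Down: Left gives 6, Center gives 3, Right gives 0. Proposed Center is not best — profitable deviation exists. ✗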